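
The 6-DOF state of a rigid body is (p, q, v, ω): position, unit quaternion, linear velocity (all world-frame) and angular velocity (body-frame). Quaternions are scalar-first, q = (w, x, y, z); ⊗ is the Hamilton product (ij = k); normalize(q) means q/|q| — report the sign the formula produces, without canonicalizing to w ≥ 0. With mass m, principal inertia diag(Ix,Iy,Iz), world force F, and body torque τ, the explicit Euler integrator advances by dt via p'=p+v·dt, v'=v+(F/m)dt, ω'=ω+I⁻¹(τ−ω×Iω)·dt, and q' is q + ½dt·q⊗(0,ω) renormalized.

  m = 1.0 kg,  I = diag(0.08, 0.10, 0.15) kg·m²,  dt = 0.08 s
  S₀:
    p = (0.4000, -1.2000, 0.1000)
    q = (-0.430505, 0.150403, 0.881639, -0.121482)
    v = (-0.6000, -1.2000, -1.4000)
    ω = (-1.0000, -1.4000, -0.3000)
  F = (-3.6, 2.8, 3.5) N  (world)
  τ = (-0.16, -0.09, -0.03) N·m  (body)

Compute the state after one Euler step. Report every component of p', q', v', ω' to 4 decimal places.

p' = (0.3520, -1.2960, -0.0120)
q' = (-0.3757, 0.1499, 0.9102, -0.0893)
v' = (-0.8880, -0.9760, -1.1200)
ω' = (-1.1810, -1.4552, -0.3309)

ω×(Iω) gyroscopic = (0.0210, -0.0210, 0.0280)
α = I⁻¹(τ − ω×Iω) = (-2.2625, -0.6900, -0.3867)
new body rate ω' = (-1.1810, -1.4552, -0.3309)
q⊗(0,ω) = (1.3482530, -0.0040615, 0.7693099, 0.8002263)
updated quaternion q' = (-0.3757, 0.1499, 0.9102, -0.0893)
p' = p + v·dt = (0.3520, -1.2960, -0.0120)
v + (F/m)dt = (-0.8880, -0.9760, -1.1200)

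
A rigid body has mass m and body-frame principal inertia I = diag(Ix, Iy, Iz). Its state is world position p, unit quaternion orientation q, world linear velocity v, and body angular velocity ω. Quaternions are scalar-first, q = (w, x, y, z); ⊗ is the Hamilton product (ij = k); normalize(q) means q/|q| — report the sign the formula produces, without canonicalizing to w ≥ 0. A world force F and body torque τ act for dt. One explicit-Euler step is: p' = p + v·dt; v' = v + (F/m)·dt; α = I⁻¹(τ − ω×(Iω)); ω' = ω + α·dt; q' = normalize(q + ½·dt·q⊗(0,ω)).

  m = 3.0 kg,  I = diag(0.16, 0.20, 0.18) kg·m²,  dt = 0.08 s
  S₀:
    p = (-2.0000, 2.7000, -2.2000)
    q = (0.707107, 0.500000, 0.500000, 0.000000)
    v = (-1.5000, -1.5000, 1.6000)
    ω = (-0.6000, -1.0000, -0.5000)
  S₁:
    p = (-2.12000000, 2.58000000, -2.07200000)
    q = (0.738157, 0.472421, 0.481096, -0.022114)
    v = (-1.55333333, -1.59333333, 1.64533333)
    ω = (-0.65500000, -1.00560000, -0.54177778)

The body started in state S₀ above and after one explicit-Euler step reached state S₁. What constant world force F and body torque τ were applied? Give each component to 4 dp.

rate change Δω = (-0.05500000, -0.00560000, -0.04177778)
τ = I·(Δω/dt) + ω₀×(Iω₀) = (-0.1200, -0.0200, -0.0700)
velocity change Δv = (-0.05333333, -0.09333333, 0.04533333)
F = m·Δv/dt = (-2.0000, -3.5000, 1.7000)

F = (-2.0000, -3.5000, 1.7000)
τ = (-0.1200, -0.0200, -0.0700)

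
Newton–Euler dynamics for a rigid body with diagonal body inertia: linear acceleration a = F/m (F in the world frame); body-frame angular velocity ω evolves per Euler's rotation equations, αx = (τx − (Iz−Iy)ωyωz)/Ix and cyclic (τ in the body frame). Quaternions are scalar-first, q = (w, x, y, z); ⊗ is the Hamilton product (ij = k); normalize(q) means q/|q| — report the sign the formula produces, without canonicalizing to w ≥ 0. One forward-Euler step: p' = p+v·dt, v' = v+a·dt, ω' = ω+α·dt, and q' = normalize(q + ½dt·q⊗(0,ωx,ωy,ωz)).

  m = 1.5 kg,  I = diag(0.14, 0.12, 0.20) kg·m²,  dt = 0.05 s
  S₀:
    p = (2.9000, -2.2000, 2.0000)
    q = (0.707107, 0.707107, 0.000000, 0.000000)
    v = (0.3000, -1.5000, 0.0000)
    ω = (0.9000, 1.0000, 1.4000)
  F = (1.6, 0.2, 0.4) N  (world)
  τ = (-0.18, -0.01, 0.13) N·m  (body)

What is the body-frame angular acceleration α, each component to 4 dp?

gyro term ω×Iω = (0.1120, -0.0756, -0.0180)
(τ − ω×Iω)/I = (-2.0857, 0.5467, 0.7400)

α = (-2.0857, 0.5467, 0.7400)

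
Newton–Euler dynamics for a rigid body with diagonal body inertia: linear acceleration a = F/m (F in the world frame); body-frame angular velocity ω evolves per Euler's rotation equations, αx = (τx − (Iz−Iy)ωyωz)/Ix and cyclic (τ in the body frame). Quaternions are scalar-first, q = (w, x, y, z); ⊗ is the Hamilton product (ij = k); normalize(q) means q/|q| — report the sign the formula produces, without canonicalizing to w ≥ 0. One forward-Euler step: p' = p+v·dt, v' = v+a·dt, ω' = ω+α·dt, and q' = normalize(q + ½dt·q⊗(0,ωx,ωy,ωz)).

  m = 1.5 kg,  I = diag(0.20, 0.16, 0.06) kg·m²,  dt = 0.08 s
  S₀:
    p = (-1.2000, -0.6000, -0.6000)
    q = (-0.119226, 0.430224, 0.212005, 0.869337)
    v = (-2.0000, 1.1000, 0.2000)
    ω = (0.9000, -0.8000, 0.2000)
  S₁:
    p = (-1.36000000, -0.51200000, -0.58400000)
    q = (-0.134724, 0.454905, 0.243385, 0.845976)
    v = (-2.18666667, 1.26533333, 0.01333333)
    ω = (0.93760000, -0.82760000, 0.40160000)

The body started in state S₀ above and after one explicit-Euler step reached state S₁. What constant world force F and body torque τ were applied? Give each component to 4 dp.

F = (-3.5000, 3.1000, -3.5000)
τ = (0.1100, -0.0300, 0.1800)

velocity change Δv = (-0.18666667, 0.16533333, -0.18666667)
applied force F = (-3.5000, 3.1000, -3.5000)
rate change Δω = (0.03760000, -0.02760000, 0.20160000)
precession coupling = (0.0160, 0.0252, 0.0288)
I·α + gyro = (0.1100, -0.0300, 0.1800)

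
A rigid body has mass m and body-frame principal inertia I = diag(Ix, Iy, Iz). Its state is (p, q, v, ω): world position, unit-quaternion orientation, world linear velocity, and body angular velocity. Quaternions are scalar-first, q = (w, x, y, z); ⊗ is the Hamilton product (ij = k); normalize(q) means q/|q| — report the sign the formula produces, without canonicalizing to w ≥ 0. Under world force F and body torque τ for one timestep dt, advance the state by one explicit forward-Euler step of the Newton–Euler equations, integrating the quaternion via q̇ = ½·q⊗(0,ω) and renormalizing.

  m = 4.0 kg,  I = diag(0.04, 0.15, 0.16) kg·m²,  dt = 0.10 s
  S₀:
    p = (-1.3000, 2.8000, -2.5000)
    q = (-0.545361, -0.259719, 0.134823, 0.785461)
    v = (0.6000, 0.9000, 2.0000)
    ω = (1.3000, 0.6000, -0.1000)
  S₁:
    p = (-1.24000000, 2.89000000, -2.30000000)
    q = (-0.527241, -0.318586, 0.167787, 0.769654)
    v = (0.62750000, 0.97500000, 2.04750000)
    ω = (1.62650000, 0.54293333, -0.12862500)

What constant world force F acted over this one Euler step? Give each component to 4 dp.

F = (1.1000, 3.0000, 1.9000)

velocity change Δv = (0.02750000, 0.07500000, 0.04750000)
m·(v₁−v₀)/dt = (1.1000, 3.0000, 1.9000)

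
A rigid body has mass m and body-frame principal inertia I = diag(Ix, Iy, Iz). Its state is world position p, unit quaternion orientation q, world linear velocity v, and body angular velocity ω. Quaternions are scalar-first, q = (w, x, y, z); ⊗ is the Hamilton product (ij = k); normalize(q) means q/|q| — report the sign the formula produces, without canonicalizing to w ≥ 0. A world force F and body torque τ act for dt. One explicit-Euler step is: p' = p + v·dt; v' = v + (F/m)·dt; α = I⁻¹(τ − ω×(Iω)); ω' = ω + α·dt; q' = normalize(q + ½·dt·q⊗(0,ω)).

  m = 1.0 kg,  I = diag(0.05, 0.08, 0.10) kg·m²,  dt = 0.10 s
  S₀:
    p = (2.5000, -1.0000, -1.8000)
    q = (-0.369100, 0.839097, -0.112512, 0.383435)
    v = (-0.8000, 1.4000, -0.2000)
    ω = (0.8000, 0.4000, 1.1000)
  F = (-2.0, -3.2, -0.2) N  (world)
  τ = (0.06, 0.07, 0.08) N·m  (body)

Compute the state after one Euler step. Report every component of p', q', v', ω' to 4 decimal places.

ω×(Iω) gyroscopic = (0.0088, -0.0440, 0.0096)
(τ − ω×Iω)/I = (1.0240, 1.4250, 0.7040)
ω + α·dt = (0.9024, 0.5425, 1.1704)
2q̇ = q⊗(0,ω) = (-1.0480513, -0.5724172, -0.7638987, 0.0196384)
q + ½dt·q⊗(0,ω), renormalized = (-0.4204, 0.8084, -0.1503, 0.3835)
a = F/m = (-2.0000, -3.2000, -0.2000)
p' = p + v·dt = (2.4200, -0.8600, -1.8200)
v' = v + a·dt = (-1.0000, 1.0800, -0.2200)

p' = (2.4200, -0.8600, -1.8200)
q' = (-0.4204, 0.8084, -0.1503, 0.3835)
v' = (-1.0000, 1.0800, -0.2200)
ω' = (0.9024, 0.5425, 1.1704)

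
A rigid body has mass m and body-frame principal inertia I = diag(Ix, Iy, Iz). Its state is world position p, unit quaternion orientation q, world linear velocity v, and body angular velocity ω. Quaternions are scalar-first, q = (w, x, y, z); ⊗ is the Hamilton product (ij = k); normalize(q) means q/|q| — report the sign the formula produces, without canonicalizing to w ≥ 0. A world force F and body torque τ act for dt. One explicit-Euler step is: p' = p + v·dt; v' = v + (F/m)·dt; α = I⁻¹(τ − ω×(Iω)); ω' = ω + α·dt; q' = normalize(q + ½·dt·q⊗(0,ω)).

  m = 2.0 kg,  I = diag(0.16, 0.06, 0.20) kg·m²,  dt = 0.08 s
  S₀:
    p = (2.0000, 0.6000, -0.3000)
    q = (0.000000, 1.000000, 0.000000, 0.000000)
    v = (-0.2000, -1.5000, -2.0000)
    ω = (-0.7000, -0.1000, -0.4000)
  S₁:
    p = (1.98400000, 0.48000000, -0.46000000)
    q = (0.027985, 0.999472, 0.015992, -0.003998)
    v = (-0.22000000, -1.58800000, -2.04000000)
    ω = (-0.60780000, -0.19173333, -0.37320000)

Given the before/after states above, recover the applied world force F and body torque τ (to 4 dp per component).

ω₁ − ω₀ = (0.09220000, -0.09173333, 0.02680000)
precession coupling = (0.0056, -0.0112, -0.0070)
τ = I·(Δω/dt) + ω₀×(Iω₀) = (0.1900, -0.0800, 0.0600)
v₁ − v₀ = (-0.02000000, -0.08800000, -0.04000000)
m·(v₁−v₀)/dt = (-0.5000, -2.2000, -1.0000)

F = (-0.5000, -2.2000, -1.0000)
τ = (0.1900, -0.0800, 0.0600)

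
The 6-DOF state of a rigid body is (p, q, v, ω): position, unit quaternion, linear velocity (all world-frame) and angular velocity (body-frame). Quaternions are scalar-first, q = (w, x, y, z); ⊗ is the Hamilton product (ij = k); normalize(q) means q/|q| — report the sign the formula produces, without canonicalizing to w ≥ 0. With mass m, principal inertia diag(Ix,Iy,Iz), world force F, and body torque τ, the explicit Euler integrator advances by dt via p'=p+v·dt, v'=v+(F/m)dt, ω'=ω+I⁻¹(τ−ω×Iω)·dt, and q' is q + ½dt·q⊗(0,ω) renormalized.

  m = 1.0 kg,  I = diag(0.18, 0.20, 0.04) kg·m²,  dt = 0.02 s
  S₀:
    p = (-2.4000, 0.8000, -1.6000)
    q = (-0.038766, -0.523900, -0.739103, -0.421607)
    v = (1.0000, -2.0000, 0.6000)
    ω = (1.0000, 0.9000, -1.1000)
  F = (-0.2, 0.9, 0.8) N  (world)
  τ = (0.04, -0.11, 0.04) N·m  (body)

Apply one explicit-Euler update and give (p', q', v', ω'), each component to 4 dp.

new position p' = (-2.3800, 0.7600, -1.5880)
v' = v + a·dt = (0.9960, -1.9820, 0.6160)
α = I⁻¹(τ − ω×Iω) = (-0.6578, 0.2200, 0.5500)
new body rate ω' = (0.9868, 0.9044, -1.0890)
2q̇ = q⊗(0,ω) = (0.7253250, 1.1536936, -1.0327864, 0.3102356)
updated quaternion q' = (-0.0315, -0.5123, -0.7493, -0.4184)

p' = (-2.3800, 0.7600, -1.5880)
q' = (-0.0315, -0.5123, -0.7493, -0.4184)
v' = (0.9960, -1.9820, 0.6160)
ω' = (0.9868, 0.9044, -1.0890)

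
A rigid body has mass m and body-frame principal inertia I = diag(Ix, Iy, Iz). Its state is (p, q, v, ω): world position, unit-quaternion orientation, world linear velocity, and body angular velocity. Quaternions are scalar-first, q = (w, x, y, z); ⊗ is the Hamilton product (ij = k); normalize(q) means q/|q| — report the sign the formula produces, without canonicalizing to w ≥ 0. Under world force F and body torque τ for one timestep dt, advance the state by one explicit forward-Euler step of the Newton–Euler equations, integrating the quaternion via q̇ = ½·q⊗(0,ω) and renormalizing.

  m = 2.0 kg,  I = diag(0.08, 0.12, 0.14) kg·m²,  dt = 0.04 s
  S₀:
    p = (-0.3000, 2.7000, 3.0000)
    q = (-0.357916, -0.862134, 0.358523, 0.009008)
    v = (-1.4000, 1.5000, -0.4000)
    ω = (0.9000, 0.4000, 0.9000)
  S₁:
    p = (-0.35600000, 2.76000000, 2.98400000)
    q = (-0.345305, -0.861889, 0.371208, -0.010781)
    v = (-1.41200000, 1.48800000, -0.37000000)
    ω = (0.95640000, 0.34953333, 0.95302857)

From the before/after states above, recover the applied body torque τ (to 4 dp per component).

τ = (0.1200, -0.2000, 0.2000)

ω₁ − ω₀ = (0.05640000, -0.05046667, 0.05302857)
precession coupling = (0.0072, -0.0486, 0.0144)
τ = I·(Δω/dt) + ω₀×(Iω₀) = (0.1200, -0.2000, 0.2000)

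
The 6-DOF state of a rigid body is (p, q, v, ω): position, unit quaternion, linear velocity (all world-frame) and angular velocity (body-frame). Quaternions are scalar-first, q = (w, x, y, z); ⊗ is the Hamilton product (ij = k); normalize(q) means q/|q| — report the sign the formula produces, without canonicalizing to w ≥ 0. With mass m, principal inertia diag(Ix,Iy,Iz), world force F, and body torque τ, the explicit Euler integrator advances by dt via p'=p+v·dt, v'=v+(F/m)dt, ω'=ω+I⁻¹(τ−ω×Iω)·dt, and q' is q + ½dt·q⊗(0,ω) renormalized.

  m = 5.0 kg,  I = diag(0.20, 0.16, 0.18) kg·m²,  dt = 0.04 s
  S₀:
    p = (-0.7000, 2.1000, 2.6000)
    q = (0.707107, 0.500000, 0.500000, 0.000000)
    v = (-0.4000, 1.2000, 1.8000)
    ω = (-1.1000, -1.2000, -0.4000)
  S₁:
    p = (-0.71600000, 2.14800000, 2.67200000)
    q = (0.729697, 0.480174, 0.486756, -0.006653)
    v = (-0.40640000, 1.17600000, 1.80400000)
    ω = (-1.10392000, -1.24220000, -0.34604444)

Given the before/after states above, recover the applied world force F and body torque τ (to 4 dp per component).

Δv = v₁−v₀ = (-0.00640000, -0.02400000, 0.00400000)
applied force F = (-0.8000, -3.0000, 0.5000)
ω₁ − ω₀ = (-0.00392000, -0.04220000, 0.05395556)
applied torque τ = (-0.0100, -0.1600, 0.1900)

F = (-0.8000, -3.0000, 0.5000)
τ = (-0.0100, -0.1600, 0.1900)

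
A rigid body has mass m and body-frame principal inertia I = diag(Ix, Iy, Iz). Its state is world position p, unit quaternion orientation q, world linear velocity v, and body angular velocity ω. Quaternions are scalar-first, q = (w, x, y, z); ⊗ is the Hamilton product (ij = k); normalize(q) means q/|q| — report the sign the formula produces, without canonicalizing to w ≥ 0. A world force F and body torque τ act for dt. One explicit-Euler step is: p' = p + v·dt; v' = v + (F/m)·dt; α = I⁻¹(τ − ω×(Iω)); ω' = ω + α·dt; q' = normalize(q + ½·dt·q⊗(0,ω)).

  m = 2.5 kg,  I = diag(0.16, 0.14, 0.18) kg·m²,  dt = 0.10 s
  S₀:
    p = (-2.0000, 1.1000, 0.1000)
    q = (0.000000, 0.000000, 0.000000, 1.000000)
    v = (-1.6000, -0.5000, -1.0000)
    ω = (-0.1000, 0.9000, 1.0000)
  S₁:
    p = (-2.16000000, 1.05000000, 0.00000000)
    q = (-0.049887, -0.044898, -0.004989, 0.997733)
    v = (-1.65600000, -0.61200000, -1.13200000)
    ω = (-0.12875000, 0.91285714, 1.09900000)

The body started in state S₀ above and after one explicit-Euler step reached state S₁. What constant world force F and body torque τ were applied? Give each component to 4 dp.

F = (-1.4000, -2.8000, -3.3000)
τ = (-0.0100, 0.0200, 0.1800)

Δv = v₁−v₀ = (-0.05600000, -0.11200000, -0.13200000)
m·(v₁−v₀)/dt = (-1.4000, -2.8000, -3.3000)
ω₁ − ω₀ = (-0.02875000, 0.01285714, 0.09900000)
gyro term ω₀×Iω₀ = (0.0360, 0.0020, 0.0018)
applied torque τ = (-0.0100, 0.0200, 0.1800)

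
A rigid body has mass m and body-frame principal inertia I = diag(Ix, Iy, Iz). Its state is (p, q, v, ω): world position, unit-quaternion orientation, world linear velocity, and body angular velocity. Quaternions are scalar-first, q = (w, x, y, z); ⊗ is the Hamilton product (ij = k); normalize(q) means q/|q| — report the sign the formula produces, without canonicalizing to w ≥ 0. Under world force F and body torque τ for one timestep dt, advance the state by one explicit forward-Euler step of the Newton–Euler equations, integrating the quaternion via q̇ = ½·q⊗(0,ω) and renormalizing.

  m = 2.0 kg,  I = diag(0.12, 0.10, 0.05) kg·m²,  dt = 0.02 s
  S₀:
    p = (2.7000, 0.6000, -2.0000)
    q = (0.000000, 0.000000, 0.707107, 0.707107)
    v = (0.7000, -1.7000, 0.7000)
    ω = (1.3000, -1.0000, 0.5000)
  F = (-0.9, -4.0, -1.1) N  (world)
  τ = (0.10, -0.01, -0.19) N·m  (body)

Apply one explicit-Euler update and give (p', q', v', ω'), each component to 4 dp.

a = F/m = (-0.4500, -2.0000, -0.5500)
new position p' = (2.7140, 0.5660, -1.9860)
v + (F/m)dt = (0.6910, -1.7400, 0.6890)
ω×(Iω) gyroscopic = (0.0250, 0.0455, 0.0260)
angular accel α = (0.6250, -0.5550, -4.3200)
new body rate ω' = (1.3125, -1.0111, 0.4136)
q⊗(0,ω) = (0.3535535, 1.0606605, 0.9192391, -0.9192391)
q + ½dt·q⊗(0,ω), renormalized = (0.0035, 0.0106, 0.7162, 0.6978)

p' = (2.7140, 0.5660, -1.9860)
q' = (0.0035, 0.0106, 0.7162, 0.6978)
v' = (0.6910, -1.7400, 0.6890)
ω' = (1.3125, -1.0111, 0.4136)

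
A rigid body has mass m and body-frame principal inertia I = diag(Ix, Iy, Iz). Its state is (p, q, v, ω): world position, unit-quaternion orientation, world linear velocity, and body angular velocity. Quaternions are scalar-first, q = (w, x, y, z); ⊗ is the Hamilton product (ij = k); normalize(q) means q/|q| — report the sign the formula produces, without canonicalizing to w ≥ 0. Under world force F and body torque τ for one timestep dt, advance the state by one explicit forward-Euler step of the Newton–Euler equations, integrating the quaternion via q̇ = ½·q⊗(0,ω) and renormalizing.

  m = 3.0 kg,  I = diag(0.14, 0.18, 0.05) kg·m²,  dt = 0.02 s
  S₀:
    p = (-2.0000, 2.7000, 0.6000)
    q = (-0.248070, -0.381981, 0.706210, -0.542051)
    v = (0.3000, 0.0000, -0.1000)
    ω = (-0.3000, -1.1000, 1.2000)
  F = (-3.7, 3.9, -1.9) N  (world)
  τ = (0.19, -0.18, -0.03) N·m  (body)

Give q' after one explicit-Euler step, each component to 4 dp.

q' = (-0.2349, -0.3787, 0.7151, -0.5386)

2q̇ = q⊗(0,ω) = (1.3126979, 0.3256169, 0.8938695, 0.3343581)
q' = normalize(q + ½dt·q⊗(0,ω)) = (-0.2349, -0.3787, 0.7151, -0.5386)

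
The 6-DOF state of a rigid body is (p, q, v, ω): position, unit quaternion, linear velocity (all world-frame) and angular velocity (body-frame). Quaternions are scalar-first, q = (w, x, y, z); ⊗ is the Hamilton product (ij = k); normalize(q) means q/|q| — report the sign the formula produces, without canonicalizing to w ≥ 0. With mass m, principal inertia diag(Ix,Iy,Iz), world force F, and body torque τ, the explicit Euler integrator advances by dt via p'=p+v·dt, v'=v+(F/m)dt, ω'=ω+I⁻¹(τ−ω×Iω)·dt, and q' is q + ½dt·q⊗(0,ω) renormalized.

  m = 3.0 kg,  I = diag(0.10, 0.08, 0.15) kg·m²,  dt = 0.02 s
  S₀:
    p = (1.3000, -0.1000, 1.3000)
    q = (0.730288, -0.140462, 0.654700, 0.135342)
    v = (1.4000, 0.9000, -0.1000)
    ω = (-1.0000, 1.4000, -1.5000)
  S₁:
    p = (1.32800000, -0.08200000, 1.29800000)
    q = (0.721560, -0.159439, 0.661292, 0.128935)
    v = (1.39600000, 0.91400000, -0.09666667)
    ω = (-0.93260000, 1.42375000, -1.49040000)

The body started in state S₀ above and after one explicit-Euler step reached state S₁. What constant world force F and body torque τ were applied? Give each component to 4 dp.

F = (-0.6000, 2.1000, 0.5000)
τ = (0.1900, 0.0200, 0.1000)

velocity change Δv = (-0.00400000, 0.01400000, 0.00333333)
applied force F = (-0.6000, 2.1000, 0.5000)
ω₁ − ω₀ = (0.06740000, 0.02375000, 0.00960000)
precession coupling = (-0.1470, -0.0750, 0.0280)
τ = I·(Δω/dt) + ω₀×(Iω₀) = (0.1900, 0.0200, 0.1000)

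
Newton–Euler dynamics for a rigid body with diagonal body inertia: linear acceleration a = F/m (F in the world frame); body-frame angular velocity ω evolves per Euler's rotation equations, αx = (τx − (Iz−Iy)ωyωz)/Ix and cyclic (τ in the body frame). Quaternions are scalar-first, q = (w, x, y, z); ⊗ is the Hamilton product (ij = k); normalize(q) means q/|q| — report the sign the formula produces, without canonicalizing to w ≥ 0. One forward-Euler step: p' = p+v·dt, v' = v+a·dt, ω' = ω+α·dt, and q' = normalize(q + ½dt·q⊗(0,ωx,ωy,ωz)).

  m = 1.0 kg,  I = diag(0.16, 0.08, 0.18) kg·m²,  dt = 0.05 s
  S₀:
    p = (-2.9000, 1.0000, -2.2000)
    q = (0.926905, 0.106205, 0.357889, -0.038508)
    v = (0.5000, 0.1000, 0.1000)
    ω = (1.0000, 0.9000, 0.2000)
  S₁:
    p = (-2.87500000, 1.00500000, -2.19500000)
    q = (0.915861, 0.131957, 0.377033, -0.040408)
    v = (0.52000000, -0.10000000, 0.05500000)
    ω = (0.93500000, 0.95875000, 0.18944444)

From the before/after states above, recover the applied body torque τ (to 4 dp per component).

ω₁ − ω₀ = (-0.06500000, 0.05875000, -0.01055556)
τ = I·(Δω/dt) + ω₀×(Iω₀) = (-0.1900, 0.0900, -0.1100)

τ = (-0.1900, 0.0900, -0.1100)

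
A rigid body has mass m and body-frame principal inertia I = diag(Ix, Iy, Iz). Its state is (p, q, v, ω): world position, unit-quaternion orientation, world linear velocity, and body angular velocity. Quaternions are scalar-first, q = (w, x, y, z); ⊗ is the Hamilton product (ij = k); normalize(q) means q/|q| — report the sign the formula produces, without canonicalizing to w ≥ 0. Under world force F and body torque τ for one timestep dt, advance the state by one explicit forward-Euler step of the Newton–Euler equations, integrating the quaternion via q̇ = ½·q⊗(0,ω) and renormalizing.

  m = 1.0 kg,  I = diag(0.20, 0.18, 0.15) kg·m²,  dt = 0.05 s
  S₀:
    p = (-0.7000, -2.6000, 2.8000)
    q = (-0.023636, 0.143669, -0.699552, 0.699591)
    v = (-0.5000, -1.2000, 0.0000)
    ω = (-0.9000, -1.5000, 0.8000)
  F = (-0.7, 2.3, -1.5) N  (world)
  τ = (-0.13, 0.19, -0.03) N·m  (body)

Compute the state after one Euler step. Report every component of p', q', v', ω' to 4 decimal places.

p' = (-0.7250, -2.6600, 2.8000)
q' = (-0.0606, 0.1563, -0.7165, 0.6772)
v' = (-0.5350, -1.0850, -0.0750)
ω' = (-0.9415, -1.4372, 0.7990)

gyro term ω×Iω = (0.0360, -0.0360, -0.0270)
angular accel α = (-0.8300, 1.2556, -0.0200)
ω' = ω + α·dt = (-0.9415, -1.4372, 0.7990)
2q̇ = q⊗(0,ω) = (-1.4796987, 0.5110173, -0.7091131, -0.8640091)
updated quaternion q' = (-0.0606, 0.1563, -0.7165, 0.6772)
p' = p + v·dt = (-0.7250, -2.6600, 2.8000)
v' = v + a·dt = (-0.5350, -1.0850, -0.0750)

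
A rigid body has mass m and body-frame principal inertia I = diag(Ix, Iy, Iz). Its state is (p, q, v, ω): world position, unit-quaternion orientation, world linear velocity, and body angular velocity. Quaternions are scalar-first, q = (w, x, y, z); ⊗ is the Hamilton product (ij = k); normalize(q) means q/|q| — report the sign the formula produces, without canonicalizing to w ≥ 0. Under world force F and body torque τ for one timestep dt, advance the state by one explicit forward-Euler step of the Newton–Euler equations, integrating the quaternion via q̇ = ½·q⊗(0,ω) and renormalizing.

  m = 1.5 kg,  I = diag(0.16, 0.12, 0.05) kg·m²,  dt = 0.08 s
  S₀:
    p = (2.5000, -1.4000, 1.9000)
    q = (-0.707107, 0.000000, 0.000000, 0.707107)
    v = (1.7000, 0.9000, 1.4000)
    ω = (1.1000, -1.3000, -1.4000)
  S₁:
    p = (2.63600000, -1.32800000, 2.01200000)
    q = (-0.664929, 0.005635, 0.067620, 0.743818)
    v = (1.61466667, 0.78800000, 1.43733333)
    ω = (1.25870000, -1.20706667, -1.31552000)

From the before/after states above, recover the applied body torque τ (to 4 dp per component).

τ = (0.1900, -0.0300, 0.1100)

Δω = ω₁−ω₀ = (0.15870000, 0.09293333, 0.08448000)
gyro term ω₀×Iω₀ = (-0.1274, -0.1694, 0.0572)
τ = I·(Δω/dt) + ω₀×(Iω₀) = (0.1900, -0.0300, 0.1100)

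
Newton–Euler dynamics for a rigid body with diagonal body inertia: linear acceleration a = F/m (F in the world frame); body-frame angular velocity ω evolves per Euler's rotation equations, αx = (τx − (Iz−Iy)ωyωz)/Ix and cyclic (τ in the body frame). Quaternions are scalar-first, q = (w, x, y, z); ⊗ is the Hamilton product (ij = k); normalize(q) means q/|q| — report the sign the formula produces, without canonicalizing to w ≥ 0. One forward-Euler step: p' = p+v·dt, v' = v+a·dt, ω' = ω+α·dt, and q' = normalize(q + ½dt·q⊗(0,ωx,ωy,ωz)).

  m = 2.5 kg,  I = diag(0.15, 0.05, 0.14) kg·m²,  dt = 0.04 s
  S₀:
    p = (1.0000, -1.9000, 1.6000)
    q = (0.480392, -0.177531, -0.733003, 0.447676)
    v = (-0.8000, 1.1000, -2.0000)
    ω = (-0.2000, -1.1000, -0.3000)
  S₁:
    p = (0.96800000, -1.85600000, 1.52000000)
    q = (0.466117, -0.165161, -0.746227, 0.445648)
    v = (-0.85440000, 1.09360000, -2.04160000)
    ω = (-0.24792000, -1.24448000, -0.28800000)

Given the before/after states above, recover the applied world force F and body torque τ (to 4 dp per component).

F = (-3.4000, -0.4000, -2.6000)
τ = (-0.1500, -0.1800, 0.0200)

Δv = v₁−v₀ = (-0.05440000, -0.00640000, -0.04160000)
F = m·Δv/dt = (-3.4000, -0.4000, -2.6000)
Δω = ω₁−ω₀ = (-0.04792000, -0.14448000, 0.01200000)
ω₀×(Iω₀) = (0.0297, 0.0006, -0.0220)
τ = I·(Δω/dt) + ω₀×(Iω₀) = (-0.1500, -0.1800, 0.0200)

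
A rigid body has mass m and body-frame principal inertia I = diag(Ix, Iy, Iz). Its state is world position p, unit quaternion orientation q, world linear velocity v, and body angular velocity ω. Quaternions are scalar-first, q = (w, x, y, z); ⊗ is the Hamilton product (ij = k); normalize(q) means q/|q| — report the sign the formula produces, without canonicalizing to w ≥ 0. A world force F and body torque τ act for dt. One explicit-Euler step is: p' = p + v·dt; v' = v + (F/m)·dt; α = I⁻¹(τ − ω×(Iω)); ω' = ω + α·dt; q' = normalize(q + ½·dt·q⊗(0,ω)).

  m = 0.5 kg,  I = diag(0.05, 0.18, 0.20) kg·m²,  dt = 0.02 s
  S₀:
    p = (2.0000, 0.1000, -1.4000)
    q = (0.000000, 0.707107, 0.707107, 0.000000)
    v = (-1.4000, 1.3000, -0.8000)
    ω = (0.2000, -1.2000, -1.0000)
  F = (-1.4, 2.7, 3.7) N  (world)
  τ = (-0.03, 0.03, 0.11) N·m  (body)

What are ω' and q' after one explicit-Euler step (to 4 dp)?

ω' = (0.1784, -1.2000, -0.9859)
q' = (0.0071, 0.6999, 0.7141, -0.0099)

(τ − ω×Iω)/I = (-1.0800, 0.0000, 0.7060)
new body rate ω' = (0.1784, -1.2000, -0.9859)
q⊗(0,ω) = (0.7071070, -0.7071070, 0.7071070, -0.9899498)
q' = normalize(q + ½dt·q⊗(0,ω)) = (0.0071, 0.6999, 0.7141, -0.0099)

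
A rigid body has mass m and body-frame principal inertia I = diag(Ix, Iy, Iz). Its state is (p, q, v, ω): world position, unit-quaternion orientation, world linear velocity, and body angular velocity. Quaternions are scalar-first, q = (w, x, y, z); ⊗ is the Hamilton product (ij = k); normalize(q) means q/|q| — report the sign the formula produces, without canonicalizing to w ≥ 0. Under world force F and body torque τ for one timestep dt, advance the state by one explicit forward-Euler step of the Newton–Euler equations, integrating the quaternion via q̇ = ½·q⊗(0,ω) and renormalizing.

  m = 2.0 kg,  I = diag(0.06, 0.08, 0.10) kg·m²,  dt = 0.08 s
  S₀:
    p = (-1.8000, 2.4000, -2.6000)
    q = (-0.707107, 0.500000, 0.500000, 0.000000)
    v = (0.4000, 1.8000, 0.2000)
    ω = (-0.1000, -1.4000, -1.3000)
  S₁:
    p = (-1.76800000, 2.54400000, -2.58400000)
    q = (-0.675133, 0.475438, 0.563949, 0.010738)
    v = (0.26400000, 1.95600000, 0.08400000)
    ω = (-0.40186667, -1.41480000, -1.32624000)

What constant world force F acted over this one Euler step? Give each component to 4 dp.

F = (-3.4000, 3.9000, -2.9000)

v₁ − v₀ = (-0.13600000, 0.15600000, -0.11600000)
applied force F = (-3.4000, 3.9000, -2.9000)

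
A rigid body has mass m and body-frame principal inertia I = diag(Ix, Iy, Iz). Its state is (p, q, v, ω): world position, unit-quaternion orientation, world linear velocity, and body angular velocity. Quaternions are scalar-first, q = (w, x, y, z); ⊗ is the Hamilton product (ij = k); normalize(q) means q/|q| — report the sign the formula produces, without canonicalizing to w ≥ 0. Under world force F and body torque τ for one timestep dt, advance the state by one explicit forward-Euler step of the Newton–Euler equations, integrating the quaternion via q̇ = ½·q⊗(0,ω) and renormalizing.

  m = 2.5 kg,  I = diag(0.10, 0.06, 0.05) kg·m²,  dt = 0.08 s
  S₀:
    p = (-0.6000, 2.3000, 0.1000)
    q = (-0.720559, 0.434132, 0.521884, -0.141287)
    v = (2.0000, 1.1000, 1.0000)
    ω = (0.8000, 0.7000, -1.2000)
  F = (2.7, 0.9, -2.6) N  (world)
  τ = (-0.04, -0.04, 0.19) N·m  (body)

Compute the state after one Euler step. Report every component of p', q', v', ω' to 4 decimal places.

p' = (-0.4400, 2.3880, 0.1800)
q' = (-0.7543, 0.3892, 0.5170, -0.1110)
v' = (2.0864, 1.1288, 0.9168)
ω' = (0.7613, 0.7107, -0.8602)

ω×(Iω) gyroscopic = (0.0084, -0.0480, -0.0224)
(τ − ω×Iω)/I = (-0.4840, 0.1333, 4.2480)
ω + α·dt = (0.7613, 0.7107, -0.8602)
Hamilton product q⊗(0,ω) = (-0.8821688, -1.1038071, -0.0964625, 0.7510560)
updated quaternion q' = (-0.7543, 0.3892, 0.5170, -0.1110)
linear accel F/m = (1.0800, 0.3600, -1.0400)
p + v·dt = (-0.4400, 2.3880, 0.1800)
new velocity v' = (2.0864, 1.1288, 0.9168)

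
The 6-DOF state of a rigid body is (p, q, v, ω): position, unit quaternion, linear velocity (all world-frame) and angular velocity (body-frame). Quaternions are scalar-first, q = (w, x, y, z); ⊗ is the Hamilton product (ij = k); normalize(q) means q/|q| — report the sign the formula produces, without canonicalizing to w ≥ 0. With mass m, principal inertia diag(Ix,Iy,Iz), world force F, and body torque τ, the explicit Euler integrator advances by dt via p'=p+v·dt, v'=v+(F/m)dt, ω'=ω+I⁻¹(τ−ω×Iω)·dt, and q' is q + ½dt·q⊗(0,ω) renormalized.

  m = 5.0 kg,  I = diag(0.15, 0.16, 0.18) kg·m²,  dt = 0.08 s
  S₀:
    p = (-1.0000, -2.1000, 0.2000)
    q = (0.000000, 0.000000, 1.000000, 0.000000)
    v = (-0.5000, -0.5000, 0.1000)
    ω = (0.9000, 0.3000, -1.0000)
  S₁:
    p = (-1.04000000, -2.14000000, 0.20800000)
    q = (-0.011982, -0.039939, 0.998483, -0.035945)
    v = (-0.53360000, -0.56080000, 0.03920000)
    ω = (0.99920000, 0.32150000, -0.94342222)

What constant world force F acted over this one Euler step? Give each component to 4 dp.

Δv = v₁−v₀ = (-0.03360000, -0.06080000, -0.06080000)
m·(v₁−v₀)/dt = (-2.1000, -3.8000, -3.8000)

F = (-2.1000, -3.8000, -3.8000)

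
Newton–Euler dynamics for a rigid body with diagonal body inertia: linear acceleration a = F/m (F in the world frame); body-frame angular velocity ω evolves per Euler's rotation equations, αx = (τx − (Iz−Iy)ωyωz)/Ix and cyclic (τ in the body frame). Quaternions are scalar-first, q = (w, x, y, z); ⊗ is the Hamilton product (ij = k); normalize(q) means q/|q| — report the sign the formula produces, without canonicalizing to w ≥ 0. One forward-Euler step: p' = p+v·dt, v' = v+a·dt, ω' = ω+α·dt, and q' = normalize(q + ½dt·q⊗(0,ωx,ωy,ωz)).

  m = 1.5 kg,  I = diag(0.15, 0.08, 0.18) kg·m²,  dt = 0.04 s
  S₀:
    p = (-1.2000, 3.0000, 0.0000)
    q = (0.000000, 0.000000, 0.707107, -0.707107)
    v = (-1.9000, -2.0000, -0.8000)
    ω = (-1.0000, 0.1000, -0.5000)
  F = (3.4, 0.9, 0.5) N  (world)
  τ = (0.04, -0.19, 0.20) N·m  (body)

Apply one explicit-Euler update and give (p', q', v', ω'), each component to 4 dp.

p' = p + v·dt = (-1.2760, 2.9200, -0.0320)
new velocity v' = (-1.8093, -1.9760, -0.7867)
ω×(Iω) gyroscopic = (-0.0050, -0.0150, 0.0070)
α = I⁻¹(τ − ω×Iω) = (0.3000, -2.1875, 1.0722)
ω' = ω + α·dt = (-0.9880, 0.0125, -0.4571)
2q̇ = q⊗(0,ω) = (-0.4242642, -0.2828428, 0.7071070, 0.7071070)
q' = normalize(q + ½dt·q⊗(0,ω)) = (-0.0085, -0.0057, 0.7211, -0.6928)

p' = (-1.2760, 2.9200, -0.0320)
q' = (-0.0085, -0.0057, 0.7211, -0.6928)
v' = (-1.8093, -1.9760, -0.7867)
ω' = (-0.9880, 0.0125, -0.4571)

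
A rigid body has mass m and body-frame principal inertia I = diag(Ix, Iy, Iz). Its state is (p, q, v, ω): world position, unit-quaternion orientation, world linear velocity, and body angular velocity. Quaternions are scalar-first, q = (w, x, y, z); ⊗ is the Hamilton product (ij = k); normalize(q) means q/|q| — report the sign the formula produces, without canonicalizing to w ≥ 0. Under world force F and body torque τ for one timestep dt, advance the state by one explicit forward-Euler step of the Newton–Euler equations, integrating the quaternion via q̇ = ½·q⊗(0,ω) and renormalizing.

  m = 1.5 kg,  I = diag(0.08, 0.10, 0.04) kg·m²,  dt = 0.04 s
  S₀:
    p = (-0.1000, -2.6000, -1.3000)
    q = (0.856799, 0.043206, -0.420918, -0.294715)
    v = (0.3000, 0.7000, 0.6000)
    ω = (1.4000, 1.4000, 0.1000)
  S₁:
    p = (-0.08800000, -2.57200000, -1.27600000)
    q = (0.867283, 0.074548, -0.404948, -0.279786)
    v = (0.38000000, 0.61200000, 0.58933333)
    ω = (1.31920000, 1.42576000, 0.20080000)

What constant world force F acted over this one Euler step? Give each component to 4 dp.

velocity change Δv = (0.08000000, -0.08800000, -0.01066667)
applied force F = (3.0000, -3.3000, -0.4000)

F = (3.0000, -3.3000, -0.4000)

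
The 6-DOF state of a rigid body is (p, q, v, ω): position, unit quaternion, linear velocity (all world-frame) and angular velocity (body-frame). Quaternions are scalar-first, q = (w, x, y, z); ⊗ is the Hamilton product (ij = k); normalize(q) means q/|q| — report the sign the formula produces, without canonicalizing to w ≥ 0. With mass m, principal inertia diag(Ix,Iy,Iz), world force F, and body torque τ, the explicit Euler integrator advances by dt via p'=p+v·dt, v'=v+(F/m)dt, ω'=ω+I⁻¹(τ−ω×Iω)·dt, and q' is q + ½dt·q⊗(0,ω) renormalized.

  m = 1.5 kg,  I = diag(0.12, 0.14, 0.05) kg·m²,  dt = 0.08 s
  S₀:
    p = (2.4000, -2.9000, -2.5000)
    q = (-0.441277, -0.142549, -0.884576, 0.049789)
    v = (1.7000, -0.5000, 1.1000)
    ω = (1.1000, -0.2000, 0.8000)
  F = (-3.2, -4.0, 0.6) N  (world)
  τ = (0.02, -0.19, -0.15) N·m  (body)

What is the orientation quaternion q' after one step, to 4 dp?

q' = (-0.4430, -0.1896, -0.8730, 0.0756)

Hamilton product q⊗(0,ω) = (-0.0599425, -1.1831077, 0.2570625, 0.6485218)
updated quaternion q' = (-0.4430, -0.1896, -0.8730, 0.0756)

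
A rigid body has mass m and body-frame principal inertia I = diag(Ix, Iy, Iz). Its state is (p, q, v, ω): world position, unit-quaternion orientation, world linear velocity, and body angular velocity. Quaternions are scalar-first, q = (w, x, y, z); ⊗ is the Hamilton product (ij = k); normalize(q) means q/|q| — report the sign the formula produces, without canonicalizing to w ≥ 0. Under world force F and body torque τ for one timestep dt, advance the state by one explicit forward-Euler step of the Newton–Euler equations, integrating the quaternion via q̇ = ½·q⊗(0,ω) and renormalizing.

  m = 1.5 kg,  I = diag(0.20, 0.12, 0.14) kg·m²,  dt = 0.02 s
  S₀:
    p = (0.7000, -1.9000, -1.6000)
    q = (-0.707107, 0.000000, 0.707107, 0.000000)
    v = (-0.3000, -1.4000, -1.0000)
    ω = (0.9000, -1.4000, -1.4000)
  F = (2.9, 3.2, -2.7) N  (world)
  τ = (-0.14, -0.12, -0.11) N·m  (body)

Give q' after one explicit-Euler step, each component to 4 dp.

q' = (-0.6970, -0.0163, 0.7168, 0.0035)

Hamilton product q⊗(0,ω) = (0.9899498, -1.6263461, 0.9899498, 0.3535535)
q + ½dt·q⊗(0,ω), renormalized = (-0.6970, -0.0163, 0.7168, 0.0035)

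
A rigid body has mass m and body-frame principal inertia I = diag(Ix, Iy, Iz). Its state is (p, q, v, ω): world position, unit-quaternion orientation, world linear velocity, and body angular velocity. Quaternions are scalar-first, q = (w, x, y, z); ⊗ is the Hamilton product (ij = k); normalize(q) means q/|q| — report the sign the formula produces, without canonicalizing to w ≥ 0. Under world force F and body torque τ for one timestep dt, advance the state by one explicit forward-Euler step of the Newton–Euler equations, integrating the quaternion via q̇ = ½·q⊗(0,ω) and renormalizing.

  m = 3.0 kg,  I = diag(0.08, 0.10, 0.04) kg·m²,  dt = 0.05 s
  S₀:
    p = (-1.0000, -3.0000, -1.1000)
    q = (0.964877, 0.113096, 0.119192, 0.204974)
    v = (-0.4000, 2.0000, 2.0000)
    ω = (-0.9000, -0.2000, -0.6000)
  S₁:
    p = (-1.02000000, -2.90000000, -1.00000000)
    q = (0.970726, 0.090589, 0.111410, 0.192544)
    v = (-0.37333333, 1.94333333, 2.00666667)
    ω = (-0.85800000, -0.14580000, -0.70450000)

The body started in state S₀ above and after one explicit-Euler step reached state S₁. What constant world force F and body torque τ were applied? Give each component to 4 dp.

Δω = ω₁−ω₀ = (0.04200000, 0.05420000, -0.10450000)
ω₀×(Iω₀) = (-0.0072, 0.0216, 0.0036)
τ = I·(Δω/dt) + ω₀×(Iω₀) = (0.0600, 0.1300, -0.0800)
velocity change Δv = (0.02666667, -0.05666667, 0.00666667)
F = m·Δv/dt = (1.6000, -3.4000, 0.4000)

F = (1.6000, -3.4000, 0.4000)
τ = (0.0600, 0.1300, -0.0800)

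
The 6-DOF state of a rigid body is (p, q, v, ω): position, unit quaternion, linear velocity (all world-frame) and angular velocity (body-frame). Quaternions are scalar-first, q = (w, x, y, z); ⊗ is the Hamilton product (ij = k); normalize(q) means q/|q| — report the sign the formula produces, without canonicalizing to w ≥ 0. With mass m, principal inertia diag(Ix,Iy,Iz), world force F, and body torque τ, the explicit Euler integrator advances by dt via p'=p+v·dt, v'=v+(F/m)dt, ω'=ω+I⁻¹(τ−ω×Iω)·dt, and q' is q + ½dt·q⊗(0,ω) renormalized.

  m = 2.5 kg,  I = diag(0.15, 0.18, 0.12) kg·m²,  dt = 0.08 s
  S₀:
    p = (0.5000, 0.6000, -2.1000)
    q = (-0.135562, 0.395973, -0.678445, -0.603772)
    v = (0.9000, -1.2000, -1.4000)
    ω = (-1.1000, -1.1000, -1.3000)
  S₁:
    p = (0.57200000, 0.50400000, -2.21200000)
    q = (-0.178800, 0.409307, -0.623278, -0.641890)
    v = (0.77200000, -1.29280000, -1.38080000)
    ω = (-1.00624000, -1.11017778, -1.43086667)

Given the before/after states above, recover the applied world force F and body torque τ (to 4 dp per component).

Δω = ω₁−ω₀ = (0.09376000, -0.01017778, -0.13086667)
gyro term ω₀×Iω₀ = (-0.0858, 0.0429, 0.0363)
τ = I·(Δω/dt) + ω₀×(Iω₀) = (0.0900, 0.0200, -0.1600)
Δv = v₁−v₀ = (-0.12800000, -0.09280000, 0.01920000)
F = m·Δv/dt = (-4.0000, -2.9000, 0.6000)

F = (-4.0000, -2.9000, 0.6000)
τ = (0.0900, 0.0200, -0.1600)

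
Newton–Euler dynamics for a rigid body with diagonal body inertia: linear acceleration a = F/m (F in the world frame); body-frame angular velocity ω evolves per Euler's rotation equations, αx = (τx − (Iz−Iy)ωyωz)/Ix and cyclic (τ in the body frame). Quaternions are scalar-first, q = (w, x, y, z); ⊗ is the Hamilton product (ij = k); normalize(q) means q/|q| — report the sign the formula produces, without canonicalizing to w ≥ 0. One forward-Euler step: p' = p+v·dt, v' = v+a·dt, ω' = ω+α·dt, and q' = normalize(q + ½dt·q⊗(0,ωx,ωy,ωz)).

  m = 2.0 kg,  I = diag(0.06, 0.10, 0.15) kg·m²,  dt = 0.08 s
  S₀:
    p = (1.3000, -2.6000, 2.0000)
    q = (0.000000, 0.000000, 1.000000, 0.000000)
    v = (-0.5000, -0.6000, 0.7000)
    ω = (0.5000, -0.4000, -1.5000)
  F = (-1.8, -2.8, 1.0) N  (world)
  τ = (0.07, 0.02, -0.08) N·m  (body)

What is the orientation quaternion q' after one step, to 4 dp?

q⊗(0,ω) = (0.4000000, -1.5000000, 0.0000000, -0.5000000)
q + ½dt·q⊗(0,ω), renormalized = (0.0160, -0.0599, 0.9979, -0.0200)

q' = (0.0160, -0.0599, 0.9979, -0.0200)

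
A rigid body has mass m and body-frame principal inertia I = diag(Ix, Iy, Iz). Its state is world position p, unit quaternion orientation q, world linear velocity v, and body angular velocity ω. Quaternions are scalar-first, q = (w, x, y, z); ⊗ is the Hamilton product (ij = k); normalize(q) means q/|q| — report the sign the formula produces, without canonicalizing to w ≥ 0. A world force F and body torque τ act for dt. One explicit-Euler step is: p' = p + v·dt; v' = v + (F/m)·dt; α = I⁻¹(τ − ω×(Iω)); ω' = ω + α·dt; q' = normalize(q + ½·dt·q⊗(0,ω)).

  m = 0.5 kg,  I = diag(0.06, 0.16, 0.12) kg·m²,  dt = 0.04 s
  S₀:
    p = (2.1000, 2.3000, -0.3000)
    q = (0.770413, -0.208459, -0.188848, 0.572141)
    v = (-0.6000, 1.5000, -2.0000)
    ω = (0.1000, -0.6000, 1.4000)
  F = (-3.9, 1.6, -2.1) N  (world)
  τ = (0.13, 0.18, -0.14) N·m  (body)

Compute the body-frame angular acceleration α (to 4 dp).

α = (1.6067, 1.1775, -1.1167)

gyro term ω×Iω = (0.0336, -0.0084, -0.0060)
angular accel α = (1.6067, 1.1775, -1.1167)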